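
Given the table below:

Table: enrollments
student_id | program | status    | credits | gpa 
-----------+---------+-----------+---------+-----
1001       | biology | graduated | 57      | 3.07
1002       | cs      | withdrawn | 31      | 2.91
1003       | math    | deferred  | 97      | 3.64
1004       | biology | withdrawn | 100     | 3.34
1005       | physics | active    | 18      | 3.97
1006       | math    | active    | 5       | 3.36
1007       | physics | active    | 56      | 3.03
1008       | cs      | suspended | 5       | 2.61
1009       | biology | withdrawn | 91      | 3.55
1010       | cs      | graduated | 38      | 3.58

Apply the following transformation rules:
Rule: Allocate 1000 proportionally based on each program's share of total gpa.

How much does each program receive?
biology: 301.27, cs: 275.26, math: 211.74, physics: 211.74

Step 1: Calculate total gpa = 33.06
Step 2: Calculate each program's proportion:
  biology: 9.96/33.06 = 30.13% → 301.27
  cs: 9.1/33.06 = 27.53% → 275.26
  math: 7.0/33.06 = 21.17% → 211.74
  physics: 7.0/33.06 = 21.17% → 211.74
Step 3: Verify: sum of allocations ≈ 1000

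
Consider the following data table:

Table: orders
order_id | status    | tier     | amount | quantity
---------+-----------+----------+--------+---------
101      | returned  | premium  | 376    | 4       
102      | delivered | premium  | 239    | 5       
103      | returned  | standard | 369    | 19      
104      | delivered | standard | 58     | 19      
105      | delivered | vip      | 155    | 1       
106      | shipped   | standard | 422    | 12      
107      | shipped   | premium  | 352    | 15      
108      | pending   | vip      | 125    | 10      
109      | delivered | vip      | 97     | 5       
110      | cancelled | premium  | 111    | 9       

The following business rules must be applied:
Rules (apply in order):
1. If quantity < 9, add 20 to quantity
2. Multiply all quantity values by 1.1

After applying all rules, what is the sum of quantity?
196.9

Step 1: Apply Rule 1 - Add 20 to records with quantity < 9
  - 4 records affected: 15 + (4 × 20) = 95
  - Unaffected records: 84
  - Sum after Rule 1: 179
Step 2: Apply Rule 2 - Multiply all by 1.1
  - 179 × 1.1 = 196.9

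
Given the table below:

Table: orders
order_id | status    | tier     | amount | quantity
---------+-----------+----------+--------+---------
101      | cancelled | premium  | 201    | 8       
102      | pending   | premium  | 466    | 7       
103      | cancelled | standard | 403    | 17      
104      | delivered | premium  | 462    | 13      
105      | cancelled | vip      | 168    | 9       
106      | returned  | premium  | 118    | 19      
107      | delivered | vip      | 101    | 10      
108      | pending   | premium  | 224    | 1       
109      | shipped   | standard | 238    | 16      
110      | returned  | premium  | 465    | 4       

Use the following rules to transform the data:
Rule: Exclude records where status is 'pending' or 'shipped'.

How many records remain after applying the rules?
7

Step 1: Count records to exclude
  - 2 (pending) + 1 (shipped) = 3 records
Step 2: Total records: 10
Step 3: Remaining = 10 - 3 = 7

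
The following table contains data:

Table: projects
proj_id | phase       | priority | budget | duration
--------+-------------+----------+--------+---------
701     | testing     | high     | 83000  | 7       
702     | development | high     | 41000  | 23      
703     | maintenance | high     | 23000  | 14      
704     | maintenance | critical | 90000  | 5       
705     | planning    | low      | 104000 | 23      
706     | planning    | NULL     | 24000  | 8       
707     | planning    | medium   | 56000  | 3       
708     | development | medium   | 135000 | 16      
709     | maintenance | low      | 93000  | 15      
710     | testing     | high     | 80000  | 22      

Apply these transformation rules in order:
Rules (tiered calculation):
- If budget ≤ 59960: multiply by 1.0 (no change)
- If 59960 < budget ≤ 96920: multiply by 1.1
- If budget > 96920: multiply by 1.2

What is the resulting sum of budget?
811400.0

Step 1: Tier 1 (budget ≤ 59960): 4 records, sum = 144000 × 1.0 = 144000.0
Step 2: Tier 2 (59960 < budget ≤ 96920): 4 records, sum = 346000 × 1.1 = 380600.0
Step 3: Tier 3 (budget > 96920): 2 records, sum = 239000 × 1.2 = 286800.0
Step 4: Final sum = 144000.0 + 380600.0 + 286800.0 = 811400.0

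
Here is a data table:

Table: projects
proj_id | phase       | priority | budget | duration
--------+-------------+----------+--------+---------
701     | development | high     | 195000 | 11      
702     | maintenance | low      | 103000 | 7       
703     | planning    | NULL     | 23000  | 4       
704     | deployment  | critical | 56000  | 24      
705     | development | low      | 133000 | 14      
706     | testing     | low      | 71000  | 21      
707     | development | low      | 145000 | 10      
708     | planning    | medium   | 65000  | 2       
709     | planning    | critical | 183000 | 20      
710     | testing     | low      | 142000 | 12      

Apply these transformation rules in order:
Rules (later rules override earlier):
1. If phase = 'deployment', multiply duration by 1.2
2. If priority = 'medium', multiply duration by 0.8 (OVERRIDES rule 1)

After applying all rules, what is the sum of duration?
129.4

Step 1: Rule 2 takes priority for records with priority = 'medium'
  - 1 records: 2 × 0.8 = 1.6
Step 2: Rule 1 applies to remaining records with phase = 'deployment'
  - 1 records: 24 × 1.2 = 28.8
Step 3: Other records unchanged: 99
Step 4: Final sum = 1.6 + 28.8 + 99 = 129.4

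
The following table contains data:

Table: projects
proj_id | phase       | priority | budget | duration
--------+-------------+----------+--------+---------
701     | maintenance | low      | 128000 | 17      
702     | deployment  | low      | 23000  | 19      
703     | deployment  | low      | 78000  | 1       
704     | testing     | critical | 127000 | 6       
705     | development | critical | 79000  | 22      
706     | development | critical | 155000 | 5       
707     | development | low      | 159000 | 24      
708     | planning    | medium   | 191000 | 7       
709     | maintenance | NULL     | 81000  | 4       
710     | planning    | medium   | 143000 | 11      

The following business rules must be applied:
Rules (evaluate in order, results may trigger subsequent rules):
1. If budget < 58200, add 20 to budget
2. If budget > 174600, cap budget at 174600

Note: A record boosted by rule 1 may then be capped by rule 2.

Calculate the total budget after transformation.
1147620

Step 1: Apply rule 1 to records with budget < 58200
  - 1 records get bonus of 20
  - Of these, 0 records then exceed 174600 and get capped
Step 2: Apply rule 2 to records with budget > 174600
  - 1 records (original) are capped
Step 3: Calculate final sum = 1147620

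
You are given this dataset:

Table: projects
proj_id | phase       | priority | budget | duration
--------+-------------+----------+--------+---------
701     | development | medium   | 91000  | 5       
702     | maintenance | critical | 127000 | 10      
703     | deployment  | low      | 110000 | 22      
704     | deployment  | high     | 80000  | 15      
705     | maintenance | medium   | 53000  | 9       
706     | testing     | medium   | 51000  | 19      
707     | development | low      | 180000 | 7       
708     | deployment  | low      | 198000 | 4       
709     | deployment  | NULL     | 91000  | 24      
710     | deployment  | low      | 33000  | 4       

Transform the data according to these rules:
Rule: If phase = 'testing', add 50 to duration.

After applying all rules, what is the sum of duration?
169

Step 1: Count records where phase = 'testing': 1
Step 2: Total bonus added: 1 × 50 = 50
Step 3: Original sum of duration: 119
Step 4: Final sum = 119 + 50 = 169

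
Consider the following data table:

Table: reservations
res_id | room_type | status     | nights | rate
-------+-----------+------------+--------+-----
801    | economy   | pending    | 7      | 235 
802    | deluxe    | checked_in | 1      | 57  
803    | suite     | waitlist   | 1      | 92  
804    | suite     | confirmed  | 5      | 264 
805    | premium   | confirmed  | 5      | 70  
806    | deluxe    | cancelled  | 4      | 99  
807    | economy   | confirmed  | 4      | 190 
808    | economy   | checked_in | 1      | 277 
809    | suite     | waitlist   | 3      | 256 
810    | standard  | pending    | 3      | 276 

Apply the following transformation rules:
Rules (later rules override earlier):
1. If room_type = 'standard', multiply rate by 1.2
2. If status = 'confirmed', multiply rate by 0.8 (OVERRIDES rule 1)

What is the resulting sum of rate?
1766.4

Step 1: Rule 2 takes priority for records with status = 'confirmed'
  - 3 records: 524 × 0.8 = 419.2
Step 2: Rule 1 applies to remaining records with room_type = 'standard'
  - 1 records: 276 × 1.2 = 331.2
Step 3: Other records unchanged: 1016
Step 4: Final sum = 419.2 + 331.2 + 1016 = 1766.4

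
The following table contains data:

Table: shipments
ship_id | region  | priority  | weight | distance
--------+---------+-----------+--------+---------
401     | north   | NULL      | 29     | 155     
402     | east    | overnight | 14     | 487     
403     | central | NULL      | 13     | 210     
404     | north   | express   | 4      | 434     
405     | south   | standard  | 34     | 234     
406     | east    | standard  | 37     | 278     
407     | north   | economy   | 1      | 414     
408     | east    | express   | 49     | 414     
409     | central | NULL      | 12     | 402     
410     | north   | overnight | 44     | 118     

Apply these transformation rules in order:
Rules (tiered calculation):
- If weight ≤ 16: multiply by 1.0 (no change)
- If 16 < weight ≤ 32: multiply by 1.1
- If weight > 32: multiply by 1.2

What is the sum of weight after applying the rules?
272.7

Step 1: Tier 1 (weight ≤ 16): 5 records, sum = 44 × 1.0 = 44.0
Step 2: Tier 2 (16 < weight ≤ 32): 1 records, sum = 29 × 1.1 = 31.9
Step 3: Tier 3 (weight > 32): 4 records, sum = 164 × 1.2 = 196.8
Step 4: Final sum = 44.0 + 31.9 + 196.8 = 272.7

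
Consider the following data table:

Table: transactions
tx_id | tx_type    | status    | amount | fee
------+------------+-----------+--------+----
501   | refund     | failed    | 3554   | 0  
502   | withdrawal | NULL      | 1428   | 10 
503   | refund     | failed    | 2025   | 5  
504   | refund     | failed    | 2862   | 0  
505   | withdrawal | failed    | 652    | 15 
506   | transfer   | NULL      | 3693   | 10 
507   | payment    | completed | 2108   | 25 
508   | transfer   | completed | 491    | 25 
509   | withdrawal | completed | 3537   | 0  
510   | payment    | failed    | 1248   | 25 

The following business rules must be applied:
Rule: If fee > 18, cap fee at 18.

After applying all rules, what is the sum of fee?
94

Step 1: 3 records have fee > 18
Step 2: These records originally summed to 75
Step 3: After capping: 3 × 18 = 54
Step 4: Unaffected records sum: 40
Step 5: Final sum = 54 + 40 = 94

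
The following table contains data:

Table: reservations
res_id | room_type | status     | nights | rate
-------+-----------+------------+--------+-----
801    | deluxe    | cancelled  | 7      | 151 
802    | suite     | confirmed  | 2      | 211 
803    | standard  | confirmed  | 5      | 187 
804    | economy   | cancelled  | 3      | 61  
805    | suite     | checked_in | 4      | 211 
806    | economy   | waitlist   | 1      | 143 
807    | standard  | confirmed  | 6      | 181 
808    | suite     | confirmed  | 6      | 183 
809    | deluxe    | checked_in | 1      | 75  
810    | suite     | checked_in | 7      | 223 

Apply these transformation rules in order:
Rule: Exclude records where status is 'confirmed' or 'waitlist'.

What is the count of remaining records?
5

Step 1: Count records to exclude
  - 4 (confirmed) + 1 (waitlist) = 5 records
Step 2: Total records: 10
Step 3: Remaining = 10 - 5 = 5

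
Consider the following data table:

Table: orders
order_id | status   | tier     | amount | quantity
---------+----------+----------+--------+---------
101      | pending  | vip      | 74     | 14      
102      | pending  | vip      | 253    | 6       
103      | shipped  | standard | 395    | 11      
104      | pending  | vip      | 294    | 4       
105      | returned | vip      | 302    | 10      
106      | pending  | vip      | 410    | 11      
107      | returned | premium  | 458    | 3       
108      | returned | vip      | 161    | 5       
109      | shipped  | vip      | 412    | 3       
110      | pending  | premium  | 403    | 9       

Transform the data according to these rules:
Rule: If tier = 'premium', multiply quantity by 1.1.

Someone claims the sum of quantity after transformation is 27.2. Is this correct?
No, the correct result is 77.2.

Step 1: Calculate the correct sum after transformation
Step 2: Apply multiplier 1.1 to records where tier = 'premium'
Step 3: Correct result = 77.2
Step 4: Claimed result = 27.2
Step 5: 77.2 ≠ 27.2
Conclusion: The claimed result is incorrect. The correct answer is 77.2.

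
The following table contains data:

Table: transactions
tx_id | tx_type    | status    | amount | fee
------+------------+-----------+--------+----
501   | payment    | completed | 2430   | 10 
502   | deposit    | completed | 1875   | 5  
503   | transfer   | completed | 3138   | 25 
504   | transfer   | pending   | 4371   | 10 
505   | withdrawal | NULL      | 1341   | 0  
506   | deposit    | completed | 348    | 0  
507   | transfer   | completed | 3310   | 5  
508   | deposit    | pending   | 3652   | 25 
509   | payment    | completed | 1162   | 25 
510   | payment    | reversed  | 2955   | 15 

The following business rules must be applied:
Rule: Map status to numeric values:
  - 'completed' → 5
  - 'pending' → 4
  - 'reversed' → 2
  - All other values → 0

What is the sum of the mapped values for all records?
40

Step 1: Apply mapping to each record
Step 2: Count by status:
  'completed': 6 records × 5 = 30
  'pending': 2 records × 4 = 8
  'reversed': 1 records × 2 = 2
Step 3: Sum all mapped values = 40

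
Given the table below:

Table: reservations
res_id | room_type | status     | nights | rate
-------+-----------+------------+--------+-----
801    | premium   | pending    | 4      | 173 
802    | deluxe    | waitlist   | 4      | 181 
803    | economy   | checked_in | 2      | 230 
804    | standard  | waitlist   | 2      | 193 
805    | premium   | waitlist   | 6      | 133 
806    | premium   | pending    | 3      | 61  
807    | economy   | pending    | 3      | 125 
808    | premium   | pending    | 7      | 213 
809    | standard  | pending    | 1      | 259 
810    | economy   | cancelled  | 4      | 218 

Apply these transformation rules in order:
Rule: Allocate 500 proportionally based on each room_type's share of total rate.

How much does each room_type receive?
deluxe: 50.67, economy: 160.41, premium: 162.37, standard: 126.54

Step 1: Calculate total rate = 1786
Step 2: Calculate each room_type's proportion:
  deluxe: 181/1786 = 10.13% → 50.67
  economy: 573/1786 = 32.08% → 160.41
  premium: 580/1786 = 32.47% → 162.37
  standard: 452/1786 = 25.31% → 126.54
Step 3: Verify: sum of allocations ≈ 500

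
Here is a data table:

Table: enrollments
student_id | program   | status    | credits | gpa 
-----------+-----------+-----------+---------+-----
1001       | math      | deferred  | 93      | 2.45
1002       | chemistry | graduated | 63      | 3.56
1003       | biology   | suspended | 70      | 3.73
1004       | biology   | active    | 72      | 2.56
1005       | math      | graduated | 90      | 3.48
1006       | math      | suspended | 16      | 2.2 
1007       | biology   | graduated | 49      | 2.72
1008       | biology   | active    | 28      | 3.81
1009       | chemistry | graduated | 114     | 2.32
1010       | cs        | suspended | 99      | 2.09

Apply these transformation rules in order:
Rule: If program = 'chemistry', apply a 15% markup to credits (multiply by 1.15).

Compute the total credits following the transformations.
720.55

Step 1: Records with program = 'chemistry' have total credits = 177
Step 2: Apply multiplier: 177 × 1.15 = 203.55
Step 3: Other records total: 517
Step 4: Final sum = 203.55 + 517 = 720.55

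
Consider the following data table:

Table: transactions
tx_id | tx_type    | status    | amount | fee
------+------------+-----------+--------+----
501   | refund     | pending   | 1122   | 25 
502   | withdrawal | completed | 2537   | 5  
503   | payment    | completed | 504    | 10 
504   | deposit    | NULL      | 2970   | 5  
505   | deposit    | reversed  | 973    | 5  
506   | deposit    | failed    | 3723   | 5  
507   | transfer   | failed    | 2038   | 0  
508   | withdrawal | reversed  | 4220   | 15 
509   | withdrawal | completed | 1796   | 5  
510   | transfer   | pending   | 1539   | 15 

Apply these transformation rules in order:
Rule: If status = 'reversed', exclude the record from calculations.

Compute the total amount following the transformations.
16229

Step 1: Identify records where status = 'reversed'
Step 2: The excluded records sum to 5193
Step 3: Original total amount = 21422
Step 4: Remaining total = 21422 - 5193 = 16229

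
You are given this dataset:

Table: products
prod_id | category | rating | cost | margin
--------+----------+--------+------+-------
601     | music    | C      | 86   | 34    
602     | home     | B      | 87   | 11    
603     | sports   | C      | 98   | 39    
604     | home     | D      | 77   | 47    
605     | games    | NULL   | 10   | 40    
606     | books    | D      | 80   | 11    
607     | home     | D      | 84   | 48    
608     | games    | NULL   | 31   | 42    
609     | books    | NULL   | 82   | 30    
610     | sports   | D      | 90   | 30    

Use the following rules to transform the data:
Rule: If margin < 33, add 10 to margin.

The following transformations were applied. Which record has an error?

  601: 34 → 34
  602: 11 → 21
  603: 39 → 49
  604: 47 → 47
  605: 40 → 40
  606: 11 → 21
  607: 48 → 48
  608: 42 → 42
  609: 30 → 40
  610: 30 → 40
Record 603 has an error. The correct transformed value should be 39, not 49.

Step 1: Check each record against the rule
Step 2: Record 603 has margin = 39
Step 3: Since 39 >= 33, the bonus should not have been applied
Step 4: Correct value = 39, but claimed value = 49
Conclusion: Record 603 has the error.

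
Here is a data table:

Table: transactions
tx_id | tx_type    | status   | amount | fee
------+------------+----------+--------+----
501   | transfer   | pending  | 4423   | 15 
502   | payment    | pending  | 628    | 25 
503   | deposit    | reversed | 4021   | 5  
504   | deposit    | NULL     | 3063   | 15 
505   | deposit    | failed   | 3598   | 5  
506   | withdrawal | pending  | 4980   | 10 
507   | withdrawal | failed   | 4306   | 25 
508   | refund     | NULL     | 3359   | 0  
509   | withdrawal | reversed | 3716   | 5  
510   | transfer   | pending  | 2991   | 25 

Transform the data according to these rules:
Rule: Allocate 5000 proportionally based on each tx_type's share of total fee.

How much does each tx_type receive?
deposit: 961.54, payment: 961.54, refund: 0.0, transfer: 1538.46, withdrawal: 1538.46

Step 1: Calculate total fee = 130
Step 2: Calculate each tx_type's proportion:
  deposit: 25/130 = 19.23% → 961.54
  payment: 25/130 = 19.23% → 961.54
  refund: 0/130 = 0.00% → 0.0
  transfer: 40/130 = 30.77% → 1538.46
  withdrawal: 40/130 = 30.77% → 1538.46
Step 3: Verify: sum of allocations ≈ 5000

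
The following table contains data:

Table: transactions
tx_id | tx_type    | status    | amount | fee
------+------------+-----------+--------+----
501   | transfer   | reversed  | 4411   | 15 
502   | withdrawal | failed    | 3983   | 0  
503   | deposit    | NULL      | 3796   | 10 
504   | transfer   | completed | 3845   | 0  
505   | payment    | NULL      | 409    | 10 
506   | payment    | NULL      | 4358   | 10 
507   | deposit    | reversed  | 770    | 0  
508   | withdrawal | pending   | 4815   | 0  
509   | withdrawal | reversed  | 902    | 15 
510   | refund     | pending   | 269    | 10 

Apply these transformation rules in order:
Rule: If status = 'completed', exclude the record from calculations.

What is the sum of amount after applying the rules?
23713

Step 1: Identify records where status = 'completed'
Step 2: The excluded records sum to 3845
Step 3: Original total amount = 27558
Step 4: Remaining total = 27558 - 3845 = 23713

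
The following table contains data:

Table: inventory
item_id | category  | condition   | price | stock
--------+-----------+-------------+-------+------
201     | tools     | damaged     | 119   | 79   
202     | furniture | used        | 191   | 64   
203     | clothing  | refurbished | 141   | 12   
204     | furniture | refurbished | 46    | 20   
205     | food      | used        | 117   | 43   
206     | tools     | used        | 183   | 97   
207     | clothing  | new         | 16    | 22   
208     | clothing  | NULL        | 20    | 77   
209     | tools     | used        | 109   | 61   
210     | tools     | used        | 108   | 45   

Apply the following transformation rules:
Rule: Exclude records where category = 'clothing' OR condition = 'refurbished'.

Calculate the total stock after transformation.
389

Step 1: Find records where category = 'clothing' OR condition = 'refurbished'
Step 2: 4 records match, summing to 131
Step 3: Original sum: 520
Step 4: Remaining sum = 520 - 131 = 389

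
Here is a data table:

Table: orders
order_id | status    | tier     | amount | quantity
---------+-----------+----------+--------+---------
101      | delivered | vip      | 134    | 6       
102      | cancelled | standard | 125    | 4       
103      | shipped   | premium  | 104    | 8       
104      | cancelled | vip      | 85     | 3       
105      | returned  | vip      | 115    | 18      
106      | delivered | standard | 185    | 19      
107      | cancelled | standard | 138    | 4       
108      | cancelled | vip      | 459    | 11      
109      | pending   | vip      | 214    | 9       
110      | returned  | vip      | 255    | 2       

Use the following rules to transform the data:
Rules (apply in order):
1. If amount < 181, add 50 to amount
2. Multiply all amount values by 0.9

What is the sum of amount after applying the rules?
1902.6

Step 1: Apply Rule 1 - Add 50 to records with amount < 181
  - 6 records affected: 701 + (6 × 50) = 1001
  - Unaffected records: 1113
  - Sum after Rule 1: 2114
Step 2: Apply Rule 2 - Multiply all by 0.9
  - 2114 × 0.9 = 1902.6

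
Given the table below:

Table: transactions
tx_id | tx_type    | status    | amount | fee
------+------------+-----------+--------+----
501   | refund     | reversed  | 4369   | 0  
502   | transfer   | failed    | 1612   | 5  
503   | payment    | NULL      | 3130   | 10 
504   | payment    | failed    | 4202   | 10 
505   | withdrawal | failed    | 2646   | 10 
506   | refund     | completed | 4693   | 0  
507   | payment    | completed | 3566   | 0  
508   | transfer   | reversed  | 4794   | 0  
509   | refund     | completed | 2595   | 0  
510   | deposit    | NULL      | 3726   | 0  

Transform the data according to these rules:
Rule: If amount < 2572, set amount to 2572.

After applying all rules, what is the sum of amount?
36293

Step 1: 1 records have amount < 2572
Step 2: These records originally summed to 1612
Step 3: After setting to minimum: 1 × 2572 = 2572
Step 4: Unaffected records sum: 33721
Step 5: Final sum = 2572 + 33721 = 36293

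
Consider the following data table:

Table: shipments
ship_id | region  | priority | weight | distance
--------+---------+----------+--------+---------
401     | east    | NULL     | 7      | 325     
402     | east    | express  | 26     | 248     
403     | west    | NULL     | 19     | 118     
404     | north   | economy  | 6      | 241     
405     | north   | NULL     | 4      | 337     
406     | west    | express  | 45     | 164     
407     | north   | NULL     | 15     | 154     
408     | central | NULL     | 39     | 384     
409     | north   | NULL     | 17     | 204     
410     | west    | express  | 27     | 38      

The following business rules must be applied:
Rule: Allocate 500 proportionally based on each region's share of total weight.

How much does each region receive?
central: 95.12, east: 80.49, north: 102.44, west: 221.95

Step 1: Calculate total weight = 205
Step 2: Calculate each region's proportion:
  central: 39/205 = 19.02% → 95.12
  east: 33/205 = 16.10% → 80.49
  north: 42/205 = 20.49% → 102.44
  west: 91/205 = 44.39% → 221.95
Step 3: Verify: sum of allocations ≈ 500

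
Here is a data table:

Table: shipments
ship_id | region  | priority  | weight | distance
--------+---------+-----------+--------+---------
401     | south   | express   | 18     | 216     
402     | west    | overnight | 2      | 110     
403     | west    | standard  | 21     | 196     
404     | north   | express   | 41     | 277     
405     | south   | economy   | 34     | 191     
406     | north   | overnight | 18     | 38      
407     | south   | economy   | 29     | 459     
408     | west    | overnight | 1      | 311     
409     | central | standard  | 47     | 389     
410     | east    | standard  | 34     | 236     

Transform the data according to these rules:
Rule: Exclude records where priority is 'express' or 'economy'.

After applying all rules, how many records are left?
6

Step 1: Count records to exclude
  - 2 (express) + 2 (economy) = 4 records
Step 2: Total records: 10
Step 3: Remaining = 10 - 4 = 6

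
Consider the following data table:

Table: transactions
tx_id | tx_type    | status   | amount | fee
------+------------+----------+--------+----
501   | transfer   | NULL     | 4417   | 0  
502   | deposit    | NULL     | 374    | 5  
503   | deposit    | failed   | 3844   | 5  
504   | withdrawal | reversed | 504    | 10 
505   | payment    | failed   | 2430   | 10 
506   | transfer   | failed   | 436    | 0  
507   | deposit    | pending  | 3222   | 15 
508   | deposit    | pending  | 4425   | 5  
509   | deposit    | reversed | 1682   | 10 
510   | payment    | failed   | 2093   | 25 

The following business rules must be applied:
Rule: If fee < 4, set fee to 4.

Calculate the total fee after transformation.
93

Step 1: 2 records have fee < 4
Step 2: These records originally summed to 0
Step 3: After setting to minimum: 2 × 4 = 8
Step 4: Unaffected records sum: 85
Step 5: Final sum = 8 + 85 = 93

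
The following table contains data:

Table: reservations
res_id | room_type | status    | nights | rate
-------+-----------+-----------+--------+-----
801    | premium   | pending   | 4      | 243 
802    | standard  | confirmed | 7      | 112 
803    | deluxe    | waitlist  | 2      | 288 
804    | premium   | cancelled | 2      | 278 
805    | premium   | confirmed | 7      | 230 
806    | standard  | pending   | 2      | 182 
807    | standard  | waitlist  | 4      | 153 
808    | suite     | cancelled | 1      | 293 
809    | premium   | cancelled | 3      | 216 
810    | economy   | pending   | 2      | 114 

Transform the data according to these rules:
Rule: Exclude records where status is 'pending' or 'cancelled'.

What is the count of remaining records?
4

Step 1: Count records to exclude
  - 3 (pending) + 3 (cancelled) = 6 records
Step 2: Total records: 10
Step 3: Remaining = 10 - 6 = 4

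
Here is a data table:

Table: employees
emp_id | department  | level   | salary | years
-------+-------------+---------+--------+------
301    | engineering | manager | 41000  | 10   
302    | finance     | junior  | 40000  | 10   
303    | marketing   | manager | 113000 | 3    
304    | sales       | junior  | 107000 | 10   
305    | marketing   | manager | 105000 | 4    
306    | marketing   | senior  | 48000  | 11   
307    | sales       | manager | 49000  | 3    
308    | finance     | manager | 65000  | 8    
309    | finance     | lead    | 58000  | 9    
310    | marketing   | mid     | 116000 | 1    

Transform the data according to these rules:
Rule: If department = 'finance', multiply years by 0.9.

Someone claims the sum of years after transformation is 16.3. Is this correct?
No, the correct result is 66.3.

Step 1: Calculate the correct sum after transformation
Step 2: Apply multiplier 0.9 to records where department = 'finance'
Step 3: Correct result = 66.3
Step 4: Claimed result = 16.3
Step 5: 66.3 ≠ 16.3
Conclusion: The claimed result is incorrect. The correct answer is 66.3.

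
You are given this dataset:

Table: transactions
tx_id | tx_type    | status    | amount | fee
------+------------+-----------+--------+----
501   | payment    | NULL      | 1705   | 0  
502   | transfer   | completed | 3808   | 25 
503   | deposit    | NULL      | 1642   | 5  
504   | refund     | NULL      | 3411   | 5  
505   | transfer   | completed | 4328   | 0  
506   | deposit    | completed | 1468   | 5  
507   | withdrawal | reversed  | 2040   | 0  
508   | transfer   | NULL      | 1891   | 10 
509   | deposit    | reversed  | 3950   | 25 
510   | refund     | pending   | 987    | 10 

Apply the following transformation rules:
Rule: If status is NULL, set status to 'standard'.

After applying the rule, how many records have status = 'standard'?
4

Step 1: Count records where status IS NULL
Step 2: Found 4 records with NULL status
Step 3: These records will have status set to 'standard'
Step 4: Records already having status = 'standard': 0
Step 5: Answer: 4 + 0 = 4 records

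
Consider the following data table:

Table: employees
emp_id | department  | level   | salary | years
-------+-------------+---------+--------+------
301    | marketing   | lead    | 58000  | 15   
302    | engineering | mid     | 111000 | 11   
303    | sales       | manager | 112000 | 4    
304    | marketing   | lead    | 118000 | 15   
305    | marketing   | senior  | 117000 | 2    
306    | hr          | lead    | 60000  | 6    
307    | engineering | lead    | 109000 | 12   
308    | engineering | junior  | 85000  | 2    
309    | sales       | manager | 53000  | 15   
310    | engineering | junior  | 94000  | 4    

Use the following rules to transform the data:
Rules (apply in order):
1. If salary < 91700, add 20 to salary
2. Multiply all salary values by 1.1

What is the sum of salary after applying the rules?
1008788.0

Step 1: Apply Rule 1 - Add 20 to records with salary < 91700
  - 4 records affected: 256000 + (4 × 20) = 256080
  - Unaffected records: 661000
  - Sum after Rule 1: 917080
Step 2: Apply Rule 2 - Multiply all by 1.1
  - 917080 × 1.1 = 1008788.0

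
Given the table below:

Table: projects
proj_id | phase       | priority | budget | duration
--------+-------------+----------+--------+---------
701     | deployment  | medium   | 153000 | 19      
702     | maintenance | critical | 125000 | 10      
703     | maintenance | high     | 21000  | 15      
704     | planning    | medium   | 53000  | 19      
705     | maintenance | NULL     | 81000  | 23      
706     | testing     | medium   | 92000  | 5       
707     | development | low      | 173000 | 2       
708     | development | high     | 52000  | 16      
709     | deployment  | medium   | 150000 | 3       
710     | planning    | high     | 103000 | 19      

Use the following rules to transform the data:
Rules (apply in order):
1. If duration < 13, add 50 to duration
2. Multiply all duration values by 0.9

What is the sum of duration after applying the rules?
297.9

Step 1: Apply Rule 1 - Add 50 to records with duration < 13
  - 4 records affected: 20 + (4 × 50) = 220
  - Unaffected records: 111
  - Sum after Rule 1: 331
Step 2: Apply Rule 2 - Multiply all by 0.9
  - 331 × 0.9 = 297.9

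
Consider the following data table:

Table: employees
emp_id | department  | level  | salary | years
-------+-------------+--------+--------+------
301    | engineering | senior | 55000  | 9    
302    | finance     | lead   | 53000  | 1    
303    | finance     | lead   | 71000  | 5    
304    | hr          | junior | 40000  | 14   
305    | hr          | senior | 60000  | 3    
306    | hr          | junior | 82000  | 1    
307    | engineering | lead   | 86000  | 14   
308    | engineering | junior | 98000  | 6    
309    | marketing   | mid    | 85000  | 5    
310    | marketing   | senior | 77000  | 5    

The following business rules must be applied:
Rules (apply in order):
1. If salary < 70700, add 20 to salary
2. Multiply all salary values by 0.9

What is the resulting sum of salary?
636372.0

Step 1: Apply Rule 1 - Add 20 to records with salary < 70700
  - 4 records affected: 208000 + (4 × 20) = 208080
  - Unaffected records: 499000
  - Sum after Rule 1: 707080
Step 2: Apply Rule 2 - Multiply all by 0.9
  - 707080 × 0.9 = 636372.0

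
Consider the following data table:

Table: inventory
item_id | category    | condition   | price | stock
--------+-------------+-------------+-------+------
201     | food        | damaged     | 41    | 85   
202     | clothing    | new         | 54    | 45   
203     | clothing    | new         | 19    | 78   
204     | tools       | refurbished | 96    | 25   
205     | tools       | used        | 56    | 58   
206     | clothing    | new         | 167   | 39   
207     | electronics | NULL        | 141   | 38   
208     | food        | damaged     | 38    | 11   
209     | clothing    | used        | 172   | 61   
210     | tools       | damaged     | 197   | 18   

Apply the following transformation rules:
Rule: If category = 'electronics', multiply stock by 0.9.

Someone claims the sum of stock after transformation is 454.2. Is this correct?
Yes, the result is correct.

Step 1: Calculate the correct sum after transformation
Step 2: Apply multiplier 0.9 to records where category = 'electronics'
Step 3: Correct result = 454.2
Step 4: Claimed result = 454.2
Step 5: 454.2 = 454.2 ✓
Conclusion: The claimed result is correct.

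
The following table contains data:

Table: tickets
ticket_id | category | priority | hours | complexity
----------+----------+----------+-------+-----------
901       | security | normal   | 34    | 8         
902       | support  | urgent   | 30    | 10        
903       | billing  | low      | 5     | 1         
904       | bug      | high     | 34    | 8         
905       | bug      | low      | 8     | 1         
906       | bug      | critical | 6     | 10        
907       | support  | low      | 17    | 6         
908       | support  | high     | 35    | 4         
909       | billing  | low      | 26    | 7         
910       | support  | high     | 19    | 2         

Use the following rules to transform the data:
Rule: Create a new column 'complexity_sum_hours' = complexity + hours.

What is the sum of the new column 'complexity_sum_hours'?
271

Step 1: For each record, compute complexity + hours
Example calculations:
  8 + 34 = 42
  10 + 30 = 40
  1 + 5 = 6
  ...
Step 2: Sum all derived values
Step 3: Total = 271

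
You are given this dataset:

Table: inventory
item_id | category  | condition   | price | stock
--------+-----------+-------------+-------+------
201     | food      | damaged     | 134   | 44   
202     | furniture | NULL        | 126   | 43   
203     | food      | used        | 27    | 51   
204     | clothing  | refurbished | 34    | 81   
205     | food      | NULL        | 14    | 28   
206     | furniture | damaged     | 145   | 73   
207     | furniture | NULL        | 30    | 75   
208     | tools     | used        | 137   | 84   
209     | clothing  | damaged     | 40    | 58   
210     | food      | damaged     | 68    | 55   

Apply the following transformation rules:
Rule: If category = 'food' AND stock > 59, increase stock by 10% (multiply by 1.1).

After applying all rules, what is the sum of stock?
592

Step 1: Find records where category = 'food' AND stock > 59
Step 2: 0 records match, summing to 0
Step 3: After multiplier: 0 × 1.1 = 0.0
Step 4: Unaffected records sum: 592
Step 5: Final sum = 0.0 + 592 = 592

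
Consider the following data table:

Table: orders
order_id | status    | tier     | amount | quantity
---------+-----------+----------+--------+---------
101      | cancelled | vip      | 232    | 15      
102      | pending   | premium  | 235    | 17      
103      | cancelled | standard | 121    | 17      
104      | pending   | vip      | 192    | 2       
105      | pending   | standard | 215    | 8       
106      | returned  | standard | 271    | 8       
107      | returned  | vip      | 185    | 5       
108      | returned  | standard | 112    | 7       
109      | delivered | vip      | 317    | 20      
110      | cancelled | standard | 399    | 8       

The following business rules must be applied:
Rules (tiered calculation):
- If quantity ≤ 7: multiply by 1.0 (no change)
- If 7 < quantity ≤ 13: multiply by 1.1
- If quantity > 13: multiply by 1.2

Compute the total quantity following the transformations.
123.2

Step 1: Tier 1 (quantity ≤ 7): 3 records, sum = 14 × 1.0 = 14.0
Step 2: Tier 2 (7 < quantity ≤ 13): 3 records, sum = 24 × 1.1 = 26.4
Step 3: Tier 3 (quantity > 13): 4 records, sum = 69 × 1.2 = 82.8
Step 4: Final sum = 14.0 + 26.4 + 82.8 = 123.2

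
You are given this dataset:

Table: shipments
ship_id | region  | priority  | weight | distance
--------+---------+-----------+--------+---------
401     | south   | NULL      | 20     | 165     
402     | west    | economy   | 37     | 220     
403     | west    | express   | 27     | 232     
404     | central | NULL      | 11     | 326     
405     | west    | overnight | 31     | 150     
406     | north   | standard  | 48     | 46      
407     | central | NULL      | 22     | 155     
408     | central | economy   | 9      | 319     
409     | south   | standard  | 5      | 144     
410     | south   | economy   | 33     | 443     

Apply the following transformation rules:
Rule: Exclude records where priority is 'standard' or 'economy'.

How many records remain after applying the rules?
5

Step 1: Count records to exclude
  - 2 (standard) + 3 (economy) = 5 records
Step 2: Total records: 10
Step 3: Remaining = 10 - 5 = 5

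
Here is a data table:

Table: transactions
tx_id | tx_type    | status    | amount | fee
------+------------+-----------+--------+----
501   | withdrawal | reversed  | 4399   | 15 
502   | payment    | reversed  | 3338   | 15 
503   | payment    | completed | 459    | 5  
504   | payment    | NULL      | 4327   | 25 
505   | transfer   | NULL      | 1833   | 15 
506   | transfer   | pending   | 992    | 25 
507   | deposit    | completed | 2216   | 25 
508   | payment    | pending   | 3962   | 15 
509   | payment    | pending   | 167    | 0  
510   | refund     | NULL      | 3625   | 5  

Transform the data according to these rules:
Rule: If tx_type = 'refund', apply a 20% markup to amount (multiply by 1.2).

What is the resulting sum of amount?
26043.0

Step 1: Records with tx_type = 'refund' have total amount = 3625
Step 2: Apply multiplier: 3625 × 1.2 = 4350.0
Step 3: Other records total: 21693
Step 4: Final sum = 4350.0 + 21693 = 26043.0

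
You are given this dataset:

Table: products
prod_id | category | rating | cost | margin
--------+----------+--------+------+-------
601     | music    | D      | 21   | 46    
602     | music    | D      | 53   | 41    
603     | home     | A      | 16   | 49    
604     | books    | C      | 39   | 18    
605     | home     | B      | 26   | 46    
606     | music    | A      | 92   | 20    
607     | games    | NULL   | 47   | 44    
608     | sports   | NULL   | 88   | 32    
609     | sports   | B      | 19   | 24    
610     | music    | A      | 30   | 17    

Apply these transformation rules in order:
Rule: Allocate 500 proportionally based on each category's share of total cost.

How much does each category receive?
books: 45.24, games: 54.52, home: 48.72, music: 227.38, sports: 124.13

Step 1: Calculate total cost = 431
Step 2: Calculate each category's proportion:
  books: 39/431 = 9.05% → 45.24
  games: 47/431 = 10.90% → 54.52
  home: 42/431 = 9.74% → 48.72
  music: 196/431 = 45.48% → 227.38
  sports: 107/431 = 24.83% → 124.13
Step 3: Verify: sum of allocations ≈ 500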